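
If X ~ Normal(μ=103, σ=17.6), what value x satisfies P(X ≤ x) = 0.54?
104.7676

We have X ~ Normal(μ=103, σ=17.6).

We want to find x such that P(X ≤ x) = 0.54.

This is the 54th percentile, which means 54% of values fall below this point.

Using the inverse CDF (quantile function):
x = F⁻¹(0.54) = 104.7676

Verification: P(X ≤ 104.7676) = 0.54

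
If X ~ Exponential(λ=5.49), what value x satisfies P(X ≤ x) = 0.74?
0.2454

We have X ~ Exponential(λ=5.49).

We want to find x such that P(X ≤ x) = 0.74.

This is the 74th percentile, which means 74% of values fall below this point.

Using the inverse CDF (quantile function):
x = F⁻¹(0.74) = 0.2454

Verification: P(X ≤ 0.2454) = 0.74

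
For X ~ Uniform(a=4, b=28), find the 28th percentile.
10.7200

We have X ~ Uniform(a=4, b=28).

We want to find x such that P(X ≤ x) = 0.28.

This is the 28th percentile, which means 28% of values fall below this point.

Using the inverse CDF (quantile function):
x = F⁻¹(0.28) = 10.7200

Verification: P(X ≤ 10.7200) = 0.28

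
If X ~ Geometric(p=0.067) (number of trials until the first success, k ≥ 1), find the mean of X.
14.9254

We have X ~ Geometric(p=0.067) (number of trials until the first success, k ≥ 1).

For a Geometric distribution with p=0.067 (number of trials until the first success, k ≥ 1):
E[X] = 14.9254

This is the expected (average) value of X.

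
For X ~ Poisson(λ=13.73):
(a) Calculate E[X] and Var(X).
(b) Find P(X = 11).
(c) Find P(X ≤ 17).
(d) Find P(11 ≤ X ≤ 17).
(a) E[X] = 13.7300, Var(X) = 13.7300
(b) P(X = 11) = 0.089198
(c) P(X ≤ 17) = 0.845881
(d) P(11 ≤ X ≤ 17) = 0.651607

We have X ~ Poisson(λ=13.73).

(a) Moments:
E[X] = 13.7300
Var(X) = 13.7300
σ = √Var(X) = 3.7054

(b) Point probability using PMF:
P(X = 11) = 0.089198

(c) Cumulative probability using CDF:
P(X ≤ 17) = F(17) = 0.845881

(d) Range probability:
P(11 ≤ X ≤ 17) = P(X ≤ 17) - P(X ≤ 10)
                   = F(17) - F(10)
                   = 0.845881 - 0.194274
                   = 0.651607

This means approximately 65.2% of outcomes fall in the interval [11, 17].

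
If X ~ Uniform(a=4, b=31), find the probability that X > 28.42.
0.095556

We have X ~ Uniform(a=4, b=31).

P(X > 28.42) = 1 - P(X ≤ 28.42)
                = 1 - F(28.42)
                = 1 - 0.904444
                = 0.095556

So there's approximately a 9.6% chance that X exceeds 28.42.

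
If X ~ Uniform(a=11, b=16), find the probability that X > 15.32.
0.136000

We have X ~ Uniform(a=11, b=16).

P(X > 15.32) = 1 - P(X ≤ 15.32)
                = 1 - F(15.32)
                = 1 - 0.864000
                = 0.136000

So there's approximately a 13.6% chance that X exceeds 15.32.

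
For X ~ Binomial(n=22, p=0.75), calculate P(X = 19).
0.101743

We have X ~ Binomial(n=22, p=0.75).

For a Binomial distribution, the PMF gives us the probability of each outcome.

Using the PMF formula:
P(X = 19) = 0.101743

Rounded to 4 decimal places: 0.1017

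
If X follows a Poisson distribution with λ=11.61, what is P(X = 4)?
0.006870

We have X ~ Poisson(λ=11.61).

For a Poisson distribution, the PMF gives us the probability of each outcome.

Using the PMF formula:
P(X = 4) = 0.006870

Rounded to 4 decimal places: 0.0069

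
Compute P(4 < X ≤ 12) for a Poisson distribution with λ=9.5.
0.796167

We have X ~ Poisson(λ=9.5).

To find P(4 < X ≤ 12), we use:
P(4 < X ≤ 12) = P(X ≤ 12) - P(X ≤ 4)
                 = F(12) - F(4)
                 = 0.836430 - 0.040263
                 = 0.796167

So there's approximately a 79.6% chance that X falls in this range.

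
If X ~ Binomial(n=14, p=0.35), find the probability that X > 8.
0.024343

We have X ~ Binomial(n=14, p=0.35).

P(X > 8) = 1 - P(X ≤ 8)
                = 1 - F(8)
                = 1 - 0.975657
                = 0.024343

So there's approximately a 2.4% chance that X exceeds 8.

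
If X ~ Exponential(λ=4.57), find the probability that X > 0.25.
0.319020

We have X ~ Exponential(λ=4.57).

P(X > 0.25) = 1 - P(X ≤ 0.25)
                = 1 - F(0.25)
                = 1 - 0.680980
                = 0.319020

So there's approximately a 31.9% chance that X exceeds 0.25.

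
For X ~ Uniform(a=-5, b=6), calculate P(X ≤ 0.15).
0.468182

We have X ~ Uniform(a=-5, b=6).

The CDF gives us P(X ≤ k).

Using the CDF:
P(X ≤ 0.15) = 0.468182

This means there's approximately a 46.8% chance that X is at most 0.15.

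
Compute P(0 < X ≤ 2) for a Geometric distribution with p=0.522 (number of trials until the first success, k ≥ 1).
0.771516

We have X ~ Geometric(p=0.522) (number of trials until the first success, k ≥ 1).

To find P(0 < X ≤ 2), we use:
P(0 < X ≤ 2) = P(X ≤ 2) - P(X ≤ 0)
                 = F(2) - F(0)
                 = 0.771516 - 0.000000
                 = 0.771516

So there's approximately a 77.2% chance that X falls in this range.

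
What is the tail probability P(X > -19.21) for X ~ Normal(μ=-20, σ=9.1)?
0.465410

We have X ~ Normal(μ=-20, σ=9.1).

P(X > -19.21) = 1 - P(X ≤ -19.21)
                = 1 - F(-19.21)
                = 1 - 0.534590
                = 0.465410

So there's approximately a 46.5% chance that X exceeds -19.21.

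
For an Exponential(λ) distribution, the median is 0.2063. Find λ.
λ = 3.3599

For X ~ Exponential(λ), the CDF is F(x) = 1 - e^(-λx).
The median m satisfies F(m) = 0.5:
1 - e^(-λm) = 0.5
e^(-λm) = 0.5
λm = ln(2)
m = ln(2) / λ

Given m = 0.2063:
λ = ln(2) / 0.2063 = 0.693147 / 0.2063 = 3.3599

Verification: ln(2) / 3.3599 = 0.2063 ✓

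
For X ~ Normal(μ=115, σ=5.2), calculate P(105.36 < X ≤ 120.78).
0.834951

We have X ~ Normal(μ=115, σ=5.2).

To find P(105.36 < X ≤ 120.78), we use:
P(105.36 < X ≤ 120.78) = P(X ≤ 120.78) - P(X ≤ 105.36)
                 = F(120.78) - F(105.36)
                 = 0.866832 - 0.031881
                 = 0.834951

So there's approximately a 83.5% chance that X falls in this range.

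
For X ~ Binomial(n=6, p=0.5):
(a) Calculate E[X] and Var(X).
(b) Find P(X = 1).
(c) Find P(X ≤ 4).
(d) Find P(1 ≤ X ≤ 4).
(a) E[X] = 3.0000, Var(X) = 1.5000
(b) P(X = 1) = 0.093750
(c) P(X ≤ 4) = 0.890625
(d) P(1 ≤ X ≤ 4) = 0.875000

We have X ~ Binomial(n=6, p=0.5).

(a) Moments:
E[X] = 3.0000
Var(X) = 1.5000
σ = √Var(X) = 1.2247

(b) Point probability using PMF:
P(X = 1) = 0.093750

(c) Cumulative probability using CDF:
P(X ≤ 4) = F(4) = 0.890625

(d) Range probability:
P(1 ≤ X ≤ 4) = P(X ≤ 4) - P(X ≤ 0)
                   = F(4) - F(0)
                   = 0.890625 - 0.015625
                   = 0.875000

This means approximately 87.5% of outcomes fall in the interval [1, 4].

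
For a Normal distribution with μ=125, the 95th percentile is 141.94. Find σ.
σ = 10.2988

For X ~ Normal(μ, σ), the p-th percentile satisfies x = μ + z_p × σ,
where z_p = Φ⁻¹(p) is the standard normal quantile.

Step 1: z_{0.95} = Φ⁻¹(0.95) = 1.6449

Step 2: Solve for σ:
141.94 = 125 + 1.6449 × σ
σ = (141.94 - 125) / 1.6449
σ = 16.94 / 1.6449
σ = 10.2988

Verification: μ + z × σ = 125 + 1.6449 × 10.2988 = 141.94 ✓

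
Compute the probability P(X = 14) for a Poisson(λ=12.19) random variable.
0.093238

We have X ~ Poisson(λ=12.19).

For a Poisson distribution, the PMF gives us the probability of each outcome.

Using the PMF formula:
P(X = 14) = 0.093238

Rounded to 4 decimal places: 0.0932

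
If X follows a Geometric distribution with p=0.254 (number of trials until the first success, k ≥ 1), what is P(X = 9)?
0.024364

We have X ~ Geometric(p=0.254) (number of trials until the first success, k ≥ 1).

For a Geometric distribution, the PMF gives us the probability of each outcome.

Using the PMF formula:
P(X = 9) = 0.024364

Rounded to 4 decimal places: 0.0244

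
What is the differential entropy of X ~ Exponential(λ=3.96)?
-0.3762 nats

We have X ~ Exponential(λ=3.96).

The differential entropy measures the uncertainty or information content of the distribution.

For an Exponential distribution with λ=3.96:
h(X) = -0.3762 nats

(In bits, this would be -0.5428 bits.)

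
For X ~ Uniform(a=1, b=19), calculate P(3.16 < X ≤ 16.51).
0.741667

We have X ~ Uniform(a=1, b=19).

To find P(3.16 < X ≤ 16.51), we use:
P(3.16 < X ≤ 16.51) = P(X ≤ 16.51) - P(X ≤ 3.16)
                 = F(16.51) - F(3.16)
                 = 0.861667 - 0.120000
                 = 0.741667

So there's approximately a 74.2% chance that X falls in this range.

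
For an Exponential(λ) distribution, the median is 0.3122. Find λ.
λ = 2.2202

For X ~ Exponential(λ), the CDF is F(x) = 1 - e^(-λx).
The median m satisfies F(m) = 0.5:
1 - e^(-λm) = 0.5
e^(-λm) = 0.5
λm = ln(2)
m = ln(2) / λ

Given m = 0.3122:
λ = ln(2) / 0.3122 = 0.693147 / 0.3122 = 2.2202

Verification: ln(2) / 2.2202 = 0.3122 ✓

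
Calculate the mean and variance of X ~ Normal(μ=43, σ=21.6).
E[X] = 43.0000, Var(X) = 466.5600

We have X ~ Normal(μ=43, σ=21.6).

For a Normal distribution with μ=43, σ=21.6:

Expected value:
E[X] = 43.0000

Variance:
Var(X) = 466.5600

Standard deviation:
σ = √Var(X) = 21.6000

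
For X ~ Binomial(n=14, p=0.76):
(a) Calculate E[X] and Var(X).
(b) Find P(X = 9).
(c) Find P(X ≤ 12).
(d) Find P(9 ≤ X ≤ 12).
(a) E[X] = 10.6400, Var(X) = 2.5536
(b) P(X = 9) = 0.134847
(c) P(X ≤ 12) = 0.883728
(d) P(9 ≤ X ≤ 12) = 0.788852

We have X ~ Binomial(n=14, p=0.76).

(a) Moments:
E[X] = 10.6400
Var(X) = 2.5536
σ = √Var(X) = 1.5980

(b) Point probability using PMF:
P(X = 9) = 0.134847

(c) Cumulative probability using CDF:
P(X ≤ 12) = F(12) = 0.883728

(d) Range probability:
P(9 ≤ X ≤ 12) = P(X ≤ 12) - P(X ≤ 8)
                   = F(12) - F(8)
                   = 0.883728 - 0.094877
                   = 0.788852

This means approximately 78.9% of outcomes fall in the interval [9, 12].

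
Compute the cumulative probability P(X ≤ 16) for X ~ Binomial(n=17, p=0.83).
0.957896

We have X ~ Binomial(n=17, p=0.83).

The CDF gives us P(X ≤ k).

Using the CDF:
P(X ≤ 16) = 0.957896

This means there's approximately a 95.8% chance that X is at most 16.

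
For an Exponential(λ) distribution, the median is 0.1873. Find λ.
λ = 3.7007

For X ~ Exponential(λ), the CDF is F(x) = 1 - e^(-λx).
The median m satisfies F(m) = 0.5:
1 - e^(-λm) = 0.5
e^(-λm) = 0.5
λm = ln(2)
m = ln(2) / λ

Given m = 0.1873:
λ = ln(2) / 0.1873 = 0.693147 / 0.1873 = 3.7007

Verification: ln(2) / 3.7007 = 0.1873 ✓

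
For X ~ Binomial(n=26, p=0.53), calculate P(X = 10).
0.052670

We have X ~ Binomial(n=26, p=0.53).

For a Binomial distribution, the PMF gives us the probability of each outcome.

Using the PMF formula:
P(X = 10) = 0.052670

Rounded to 4 decimal places: 0.0527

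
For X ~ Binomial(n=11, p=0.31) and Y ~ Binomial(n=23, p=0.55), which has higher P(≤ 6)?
X has higher probability (P(X ≤ 6) = 0.9740 > P(Y ≤ 6) = 0.0048)

Compute P(≤ 6) for each distribution:

X ~ Binomial(n=11, p=0.31):
P(X ≤ 6) = 0.9740

Y ~ Binomial(n=23, p=0.55):
P(Y ≤ 6) = 0.0048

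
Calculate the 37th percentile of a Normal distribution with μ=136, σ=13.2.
131.6195

We have X ~ Normal(μ=136, σ=13.2).

We want to find x such that P(X ≤ x) = 0.37.

This is the 37th percentile, which means 37% of values fall below this point.

Using the inverse CDF (quantile function):
x = F⁻¹(0.37) = 131.6195

Verification: P(X ≤ 131.6195) = 0.37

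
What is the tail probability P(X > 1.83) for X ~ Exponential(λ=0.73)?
0.262921

We have X ~ Exponential(λ=0.73).

P(X > 1.83) = 1 - P(X ≤ 1.83)
                = 1 - F(1.83)
                = 1 - 0.737079
                = 0.262921

So there's approximately a 26.3% chance that X exceeds 1.83.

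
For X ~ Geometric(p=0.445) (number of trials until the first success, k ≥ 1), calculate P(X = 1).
0.445000

We have X ~ Geometric(p=0.445) (number of trials until the first success, k ≥ 1).

For a Geometric distribution, the PMF gives us the probability of each outcome.

Using the PMF formula:
P(X = 1) = 0.445000

Rounded to 4 decimal places: 0.4450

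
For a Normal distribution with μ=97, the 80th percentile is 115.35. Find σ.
σ = 21.8032

For X ~ Normal(μ, σ), the p-th percentile satisfies x = μ + z_p × σ,
where z_p = Φ⁻¹(p) is the standard normal quantile.

Step 1: z_{0.8} = Φ⁻¹(0.8) = 0.8416

Step 2: Solve for σ:
115.35 = 97 + 0.8416 × σ
σ = (115.35 - 97) / 0.8416
σ = 18.35 / 0.8416
σ = 21.8032

Verification: μ + z × σ = 97 + 0.8416 × 21.8032 = 115.35 ✓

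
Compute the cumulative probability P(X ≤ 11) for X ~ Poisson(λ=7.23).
0.935570

We have X ~ Poisson(λ=7.23).

The CDF gives us P(X ≤ k).

Using the CDF:
P(X ≤ 11) = 0.935570

This means there's approximately a 93.6% chance that X is at most 11.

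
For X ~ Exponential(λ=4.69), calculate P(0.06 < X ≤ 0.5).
0.658879

We have X ~ Exponential(λ=4.69).

To find P(0.06 < X ≤ 0.5), we use:
P(0.06 < X ≤ 0.5) = P(X ≤ 0.5) - P(X ≤ 0.06)
                 = F(0.5) - F(0.06)
                 = 0.904153 - 0.245274
                 = 0.658879

So there's approximately a 65.9% chance that X falls in this range.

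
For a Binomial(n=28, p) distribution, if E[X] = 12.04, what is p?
p = 0.43

For a Binomial(n, p) distribution:
E[X] = n × p

Given n = 28 and E[X] = 12.04:
12.04 = 28 × p
p = 12.04 / 28 = 0.43

Verification: Binomial(28, 0.43) has E[X] = 12.04 ✓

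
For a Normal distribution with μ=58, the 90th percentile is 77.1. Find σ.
σ = 14.9038

For X ~ Normal(μ, σ), the p-th percentile satisfies x = μ + z_p × σ,
where z_p = Φ⁻¹(p) is the standard normal quantile.

Step 1: z_{0.9} = Φ⁻¹(0.9) = 1.2816

Step 2: Solve for σ:
77.1 = 58 + 1.2816 × σ
σ = (77.1 - 58) / 1.2816
σ = 19.10 / 1.2816
σ = 14.9038

Verification: μ + z × σ = 58 + 1.2816 × 14.9038 = 77.10 ✓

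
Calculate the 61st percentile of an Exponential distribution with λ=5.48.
0.1718

We have X ~ Exponential(λ=5.48).

We want to find x such that P(X ≤ x) = 0.61.

This is the 61st percentile, which means 61% of values fall below this point.

Using the inverse CDF (quantile function):
x = F⁻¹(0.61) = 0.1718

Verification: P(X ≤ 0.1718) = 0.61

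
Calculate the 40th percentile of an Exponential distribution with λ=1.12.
0.4561

We have X ~ Exponential(λ=1.12).

We want to find x such that P(X ≤ x) = 0.4.

This is the 40th percentile, which means 40% of values fall below this point.

Using the inverse CDF (quantile function):
x = F⁻¹(0.4) = 0.4561

Verification: P(X ≤ 0.4561) = 0.4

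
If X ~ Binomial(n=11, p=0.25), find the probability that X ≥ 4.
0.286695

We have X ~ Binomial(n=11, p=0.25).

For discrete distributions, P(X ≥ 4) = 1 - P(X ≤ 3).

P(X ≤ 3) = 0.713305
P(X ≥ 4) = 1 - 0.713305 = 0.286695

So there's approximately a 28.7% chance that X is at least 4.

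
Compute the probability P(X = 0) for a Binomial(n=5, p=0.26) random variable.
0.221901

We have X ~ Binomial(n=5, p=0.26).

For a Binomial distribution, the PMF gives us the probability of each outcome.

Using the PMF formula:
P(X = 0) = 0.221901

Rounded to 4 decimal places: 0.2219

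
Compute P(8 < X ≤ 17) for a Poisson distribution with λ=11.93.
0.780009

We have X ~ Poisson(λ=11.93).

To find P(8 < X ≤ 17), we use:
P(8 < X ≤ 17) = P(X ≤ 17) - P(X ≤ 8)
                 = F(17) - F(8)
                 = 0.939677 - 0.159668
                 = 0.780009

So there's approximately a 78.0% chance that X falls in this range.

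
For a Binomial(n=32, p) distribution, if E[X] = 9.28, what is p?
p = 0.29

For a Binomial(n, p) distribution:
E[X] = n × p

Given n = 32 and E[X] = 9.28:
9.28 = 32 × p
p = 9.28 / 32 = 0.29

Verification: Binomial(32, 0.29) has E[X] = 9.28 ✓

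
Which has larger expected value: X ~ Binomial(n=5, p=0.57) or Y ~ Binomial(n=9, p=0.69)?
Y has larger mean (6.2100 > 2.8500)

Compute the expected value for each distribution:

X ~ Binomial(n=5, p=0.57):
E[X] = 2.8500

Y ~ Binomial(n=9, p=0.69):
E[Y] = 6.2100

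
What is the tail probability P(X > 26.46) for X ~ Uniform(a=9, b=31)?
0.206364

We have X ~ Uniform(a=9, b=31).

P(X > 26.46) = 1 - P(X ≤ 26.46)
                = 1 - F(26.46)
                = 1 - 0.793636
                = 0.206364

So there's approximately a 20.6% chance that X exceeds 26.46.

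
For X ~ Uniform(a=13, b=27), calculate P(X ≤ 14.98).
0.141429

We have X ~ Uniform(a=13, b=27).

The CDF gives us P(X ≤ k).

Using the CDF:
P(X ≤ 14.98) = 0.141429

This means there's approximately a 14.1% chance that X is at most 14.98.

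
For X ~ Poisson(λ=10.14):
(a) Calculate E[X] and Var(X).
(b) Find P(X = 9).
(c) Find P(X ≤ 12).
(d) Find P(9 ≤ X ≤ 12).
(a) E[X] = 10.1400, Var(X) = 10.1400
(b) P(X = 9) = 0.123263
(c) P(X ≤ 12) = 0.778105
(d) P(9 ≤ X ≤ 12) = 0.460827

We have X ~ Poisson(λ=10.14).

(a) Moments:
E[X] = 10.1400
Var(X) = 10.1400
σ = √Var(X) = 3.1843

(b) Point probability using PMF:
P(X = 9) = 0.123263

(c) Cumulative probability using CDF:
P(X ≤ 12) = F(12) = 0.778105

(d) Range probability:
P(9 ≤ X ≤ 12) = P(X ≤ 12) - P(X ≤ 8)
                   = F(12) - F(8)
                   = 0.778105 - 0.317278
                   = 0.460827

This means approximately 46.1% of outcomes fall in the interval [9, 12].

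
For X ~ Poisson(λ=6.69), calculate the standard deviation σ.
2.5865

We have X ~ Poisson(λ=6.69).

For a Poisson distribution with λ=6.69:
σ = √Var(X) = 2.5865

The standard deviation is the square root of the variance.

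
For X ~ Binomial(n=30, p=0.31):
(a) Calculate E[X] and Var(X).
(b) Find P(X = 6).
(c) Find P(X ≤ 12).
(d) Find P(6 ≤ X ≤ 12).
(a) E[X] = 9.3000, Var(X) = 6.4170
(b) P(X = 6) = 0.071478
(c) P(X ≤ 12) = 0.894747
(d) P(6 ≤ X ≤ 12) = 0.833334

We have X ~ Binomial(n=30, p=0.31).

(a) Moments:
E[X] = 9.3000
Var(X) = 6.4170
σ = √Var(X) = 2.5332

(b) Point probability using PMF:
P(X = 6) = 0.071478

(c) Cumulative probability using CDF:
P(X ≤ 12) = F(12) = 0.894747

(d) Range probability:
P(6 ≤ X ≤ 12) = P(X ≤ 12) - P(X ≤ 5)
                   = F(12) - F(5)
                   = 0.894747 - 0.061413
                   = 0.833334

This means approximately 83.3% of outcomes fall in the interval [6, 12].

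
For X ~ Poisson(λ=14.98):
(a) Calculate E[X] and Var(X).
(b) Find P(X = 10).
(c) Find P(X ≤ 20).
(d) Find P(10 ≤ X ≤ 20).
(a) E[X] = 14.9800, Var(X) = 14.9800
(b) P(X = 10) = 0.048935
(c) P(X ≤ 20) = 0.917863
(d) P(10 ≤ X ≤ 20) = 0.847358

We have X ~ Poisson(λ=14.98).

(a) Moments:
E[X] = 14.9800
Var(X) = 14.9800
σ = √Var(X) = 3.8704

(b) Point probability using PMF:
P(X = 10) = 0.048935

(c) Cumulative probability using CDF:
P(X ≤ 20) = F(20) = 0.917863

(d) Range probability:
P(10 ≤ X ≤ 20) = P(X ≤ 20) - P(X ≤ 9)
                   = F(20) - F(9)
                   = 0.917863 - 0.070504
                   = 0.847358

This means approximately 84.7% of outcomes fall in the interval [10, 20].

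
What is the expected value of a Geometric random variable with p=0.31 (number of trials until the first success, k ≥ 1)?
3.2258

We have X ~ Geometric(p=0.31) (number of trials until the first success, k ≥ 1).

For a Geometric distribution with p=0.31 (number of trials until the first success, k ≥ 1):
E[X] = 3.2258

This is the expected (average) value of X.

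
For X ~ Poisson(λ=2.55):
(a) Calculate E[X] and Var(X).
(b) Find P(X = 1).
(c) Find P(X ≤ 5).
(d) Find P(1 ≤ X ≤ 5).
(a) E[X] = 2.5500, Var(X) = 2.5500
(b) P(X = 1) = 0.199108
(c) P(X ≤ 5) = 0.954555
(d) P(1 ≤ X ≤ 5) = 0.876473

We have X ~ Poisson(λ=2.55).

(a) Moments:
E[X] = 2.5500
Var(X) = 2.5500
σ = √Var(X) = 1.5969

(b) Point probability using PMF:
P(X = 1) = 0.199108

(c) Cumulative probability using CDF:
P(X ≤ 5) = F(5) = 0.954555

(d) Range probability:
P(1 ≤ X ≤ 5) = P(X ≤ 5) - P(X ≤ 0)
                   = F(5) - F(0)
                   = 0.954555 - 0.078082
                   = 0.876473

This means approximately 87.6% of outcomes fall in the interval [1, 5].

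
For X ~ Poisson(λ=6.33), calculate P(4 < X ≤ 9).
0.648183

We have X ~ Poisson(λ=6.33).

To find P(4 < X ≤ 9), we use:
P(4 < X ≤ 9) = P(X ≤ 9) - P(X ≤ 4)
                 = F(9) - F(4)
                 = 0.891491 - 0.243308
                 = 0.648183

So there's approximately a 64.8% chance that X falls in this range.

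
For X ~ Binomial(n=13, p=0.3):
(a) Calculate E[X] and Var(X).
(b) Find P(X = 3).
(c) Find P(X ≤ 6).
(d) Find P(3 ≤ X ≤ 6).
(a) E[X] = 3.9000, Var(X) = 2.7300
(b) P(X = 3) = 0.218127
(c) P(X ≤ 6) = 0.937625
(d) P(3 ≤ X ≤ 6) = 0.735147

We have X ~ Binomial(n=13, p=0.3).

(a) Moments:
E[X] = 3.9000
Var(X) = 2.7300
σ = √Var(X) = 1.6523

(b) Point probability using PMF:
P(X = 3) = 0.218127

(c) Cumulative probability using CDF:
P(X ≤ 6) = F(6) = 0.937625

(d) Range probability:
P(3 ≤ X ≤ 6) = P(X ≤ 6) - P(X ≤ 2)
                   = F(6) - F(2)
                   = 0.937625 - 0.202478
                   = 0.735147

This means approximately 73.5% of outcomes fall in the interval [3, 6].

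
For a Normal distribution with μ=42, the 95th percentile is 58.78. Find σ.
σ = 10.2015

For X ~ Normal(μ, σ), the p-th percentile satisfies x = μ + z_p × σ,
where z_p = Φ⁻¹(p) is the standard normal quantile.

Step 1: z_{0.95} = Φ⁻¹(0.95) = 1.6449

Step 2: Solve for σ:
58.78 = 42 + 1.6449 × σ
σ = (58.78 - 42) / 1.6449
σ = 16.78 / 1.6449
σ = 10.2015

Verification: μ + z × σ = 42 + 1.6449 × 10.2015 = 58.78 ✓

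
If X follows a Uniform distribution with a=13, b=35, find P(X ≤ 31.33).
0.833182

We have X ~ Uniform(a=13, b=35).

The CDF gives us P(X ≤ k).

Using the CDF:
P(X ≤ 31.33) = 0.833182

This means there's approximately a 83.3% chance that X is at most 31.33.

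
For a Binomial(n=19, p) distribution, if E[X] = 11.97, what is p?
p = 0.63

For a Binomial(n, p) distribution:
E[X] = n × p

Given n = 19 and E[X] = 11.97:
11.97 = 19 × p
p = 11.97 / 19 = 0.63

Verification: Binomial(19, 0.63) has E[X] = 11.97 ✓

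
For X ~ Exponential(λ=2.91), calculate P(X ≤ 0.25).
0.516885

We have X ~ Exponential(λ=2.91).

The CDF gives us P(X ≤ k).

Using the CDF:
P(X ≤ 0.25) = 0.516885

This means there's approximately a 51.7% chance that X is at most 0.25.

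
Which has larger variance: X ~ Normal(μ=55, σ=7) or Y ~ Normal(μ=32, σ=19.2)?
Y has larger variance (368.6400 > 49.0000)

Compute the variance for each distribution:

X ~ Normal(μ=55, σ=7):
Var(X) = 49.0000

Y ~ Normal(μ=32, σ=19.2):
Var(Y) = 368.6400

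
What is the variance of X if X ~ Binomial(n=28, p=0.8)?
4.4800

We have X ~ Binomial(n=28, p=0.8).

For a Binomial distribution with n=28, p=0.8:
Var(X) = 4.4800

The variance measures the spread of the distribution around the mean.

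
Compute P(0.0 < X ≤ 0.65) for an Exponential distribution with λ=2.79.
0.836918

We have X ~ Exponential(λ=2.79).

To find P(0.0 < X ≤ 0.65), we use:
P(0.0 < X ≤ 0.65) = P(X ≤ 0.65) - P(X ≤ 0.0)
                 = F(0.65) - F(0.0)
                 = 0.836918 - 0.000000
                 = 0.836918

So there's approximately a 83.7% chance that X falls in this range.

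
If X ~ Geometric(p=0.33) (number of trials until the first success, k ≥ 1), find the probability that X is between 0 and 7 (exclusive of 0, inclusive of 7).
0.939393

We have X ~ Geometric(p=0.33) (number of trials until the first success, k ≥ 1).

To find P(0 < X ≤ 7), we use:
P(0 < X ≤ 7) = P(X ≤ 7) - P(X ≤ 0)
                 = F(7) - F(0)
                 = 0.939393 - 0.000000
                 = 0.939393

So there's approximately a 93.9% chance that X falls in this range.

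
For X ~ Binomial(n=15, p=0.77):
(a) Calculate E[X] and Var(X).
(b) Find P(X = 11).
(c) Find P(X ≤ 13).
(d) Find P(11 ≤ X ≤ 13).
(a) E[X] = 11.5500, Var(X) = 2.6565
(b) P(X = 11) = 0.215497
(c) P(X ≤ 13) = 0.891312
(d) P(11 ≤ X ≤ 13) = 0.641771

We have X ~ Binomial(n=15, p=0.77).

(a) Moments:
E[X] = 11.5500
Var(X) = 2.6565
σ = √Var(X) = 1.6299

(b) Point probability using PMF:
P(X = 11) = 0.215497

(c) Cumulative probability using CDF:
P(X ≤ 13) = F(13) = 0.891312

(d) Range probability:
P(11 ≤ X ≤ 13) = P(X ≤ 13) - P(X ≤ 10)
                   = F(13) - F(10)
                   = 0.891312 - 0.249541
                   = 0.641771

This means approximately 64.2% of outcomes fall in the interval [11, 13].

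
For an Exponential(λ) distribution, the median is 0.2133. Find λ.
λ = 3.2496

For X ~ Exponential(λ), the CDF is F(x) = 1 - e^(-λx).
The median m satisfies F(m) = 0.5:
1 - e^(-λm) = 0.5
e^(-λm) = 0.5
λm = ln(2)
m = ln(2) / λ

Given m = 0.2133:
λ = ln(2) / 0.2133 = 0.693147 / 0.2133 = 3.2496

Verification: ln(2) / 3.2496 = 0.2133 ✓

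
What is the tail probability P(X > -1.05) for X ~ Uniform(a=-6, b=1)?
0.292857

We have X ~ Uniform(a=-6, b=1).

P(X > -1.05) = 1 - P(X ≤ -1.05)
                = 1 - F(-1.05)
                = 1 - 0.707143
                = 0.292857

So there's approximately a 29.3% chance that X exceeds -1.05.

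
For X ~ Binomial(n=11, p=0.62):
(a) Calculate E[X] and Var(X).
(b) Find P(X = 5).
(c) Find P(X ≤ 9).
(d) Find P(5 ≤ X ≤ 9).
(a) E[X] = 6.8200, Var(X) = 2.5916
(b) P(X = 5) = 0.127439
(c) P(X ≤ 9) = 0.959714
(d) P(5 ≤ X ≤ 9) = 0.882880

We have X ~ Binomial(n=11, p=0.62).

(a) Moments:
E[X] = 6.8200
Var(X) = 2.5916
σ = √Var(X) = 1.6098

(b) Point probability using PMF:
P(X = 5) = 0.127439

(c) Cumulative probability using CDF:
P(X ≤ 9) = F(9) = 0.959714

(d) Range probability:
P(5 ≤ X ≤ 9) = P(X ≤ 9) - P(X ≤ 4)
                   = F(9) - F(4)
                   = 0.959714 - 0.076834
                   = 0.882880

This means approximately 88.3% of outcomes fall in the interval [5, 9].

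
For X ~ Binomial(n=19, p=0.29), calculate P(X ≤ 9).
0.974177

We have X ~ Binomial(n=19, p=0.29).

The CDF gives us P(X ≤ k).

Using the CDF:
P(X ≤ 9) = 0.974177

This means there's approximately a 97.4% chance that X is at most 9.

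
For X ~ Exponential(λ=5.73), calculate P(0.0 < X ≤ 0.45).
0.924112

We have X ~ Exponential(λ=5.73).

To find P(0.0 < X ≤ 0.45), we use:
P(0.0 < X ≤ 0.45) = P(X ≤ 0.45) - P(X ≤ 0.0)
                 = F(0.45) - F(0.0)
                 = 0.924112 - 0.000000
                 = 0.924112

So there's approximately a 92.4% chance that X falls in this range.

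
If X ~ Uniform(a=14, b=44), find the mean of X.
29.0000

We have X ~ Uniform(a=14, b=44).

For a Uniform distribution with a=14, b=44:
E[X] = 29.0000

This is the expected (average) value of X.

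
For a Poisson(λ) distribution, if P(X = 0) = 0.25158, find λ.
λ = 1.3800

For a Poisson(λ) distribution, the PMF at 0 is:
P(X = 0) = λ^0 e^(-λ) / 0! = e^(-λ)

Given P(X = 0) = 0.25158:
e^(-λ) = 0.25158
-λ = ln(0.25158)
λ = -ln(0.25158) = 1.3800

Verification: e^(-1.3800) = 0.25158 ✓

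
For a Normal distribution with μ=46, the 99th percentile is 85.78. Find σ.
σ = 17.0998

For X ~ Normal(μ, σ), the p-th percentile satisfies x = μ + z_p × σ,
where z_p = Φ⁻¹(p) is the standard normal quantile.

Step 1: z_{0.99} = Φ⁻¹(0.99) = 2.3263

Step 2: Solve for σ:
85.78 = 46 + 2.3263 × σ
σ = (85.78 - 46) / 2.3263
σ = 39.78 / 2.3263
σ = 17.0998

Verification: μ + z × σ = 46 + 2.3263 × 17.0998 = 85.78 ✓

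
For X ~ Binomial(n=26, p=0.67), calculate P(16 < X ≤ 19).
0.461875

We have X ~ Binomial(n=26, p=0.67).

To find P(16 < X ≤ 19), we use:
P(16 < X ≤ 19) = P(X ≤ 19) - P(X ≤ 16)
                 = F(19) - F(16)
                 = 0.805326 - 0.343451
                 = 0.461875

So there's approximately a 46.2% chance that X falls in this range.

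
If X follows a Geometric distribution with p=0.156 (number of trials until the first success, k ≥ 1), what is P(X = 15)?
0.014518

We have X ~ Geometric(p=0.156) (number of trials until the first success, k ≥ 1).

For a Geometric distribution, the PMF gives us the probability of each outcome.

Using the PMF formula:
P(X = 15) = 0.014518

Rounded to 4 decimal places: 0.0145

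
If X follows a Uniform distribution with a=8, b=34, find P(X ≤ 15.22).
0.277692

We have X ~ Uniform(a=8, b=34).

The CDF gives us P(X ≤ k).

Using the CDF:
P(X ≤ 15.22) = 0.277692

This means there's approximately a 27.8% chance that X is at most 15.22.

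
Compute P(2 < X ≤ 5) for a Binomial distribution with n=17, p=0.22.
0.605688

We have X ~ Binomial(n=17, p=0.22).

To find P(2 < X ≤ 5), we use:
P(2 < X ≤ 5) = P(X ≤ 5) - P(X ≤ 2)
                 = F(5) - F(2)
                 = 0.848955 - 0.243268
                 = 0.605688

So there's approximately a 60.6% chance that X falls in this range.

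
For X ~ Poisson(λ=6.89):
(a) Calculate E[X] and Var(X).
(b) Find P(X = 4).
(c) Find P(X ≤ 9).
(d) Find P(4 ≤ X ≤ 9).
(a) E[X] = 6.8900, Var(X) = 6.8900
(b) P(X = 4) = 0.095582
(c) P(X ≤ 9) = 0.841473
(d) P(4 ≤ X ≤ 9) = 0.753790

We have X ~ Poisson(λ=6.89).

(a) Moments:
E[X] = 6.8900
Var(X) = 6.8900
σ = √Var(X) = 2.6249

(b) Point probability using PMF:
P(X = 4) = 0.095582

(c) Cumulative probability using CDF:
P(X ≤ 9) = F(9) = 0.841473

(d) Range probability:
P(4 ≤ X ≤ 9) = P(X ≤ 9) - P(X ≤ 3)
                   = F(9) - F(3)
                   = 0.841473 - 0.087683
                   = 0.753790

This means approximately 75.4% of outcomes fall in the interval [4, 9].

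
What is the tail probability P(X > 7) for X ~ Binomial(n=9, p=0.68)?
0.162750

We have X ~ Binomial(n=9, p=0.68).

P(X > 7) = 1 - P(X ≤ 7)
                = 1 - F(7)
                = 1 - 0.837250
                = 0.162750

So there's approximately a 16.3% chance that X exceeds 7.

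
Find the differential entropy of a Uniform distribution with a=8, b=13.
1.6094 nats

We have X ~ Uniform(a=8, b=13).

The differential entropy measures the uncertainty or information content of the distribution.

For a Uniform distribution with a=8, b=13:
h(X) = 1.6094 nats

(In bits, this would be 2.3219 bits.)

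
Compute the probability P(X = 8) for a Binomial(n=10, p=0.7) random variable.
0.233474

We have X ~ Binomial(n=10, p=0.7).

For a Binomial distribution, the PMF gives us the probability of each outcome.

Using the PMF formula:
P(X = 8) = 0.233474

Rounded to 4 decimal places: 0.2335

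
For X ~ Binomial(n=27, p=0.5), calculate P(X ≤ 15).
0.778966

We have X ~ Binomial(n=27, p=0.5).

The CDF gives us P(X ≤ k).

Using the CDF:
P(X ≤ 15) = 0.778966

This means there's approximately a 77.9% chance that X is at most 15.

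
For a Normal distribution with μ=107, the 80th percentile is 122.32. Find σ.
σ = 18.2030

For X ~ Normal(μ, σ), the p-th percentile satisfies x = μ + z_p × σ,
where z_p = Φ⁻¹(p) is the standard normal quantile.

Step 1: z_{0.8} = Φ⁻¹(0.8) = 0.8416

Step 2: Solve for σ:
122.32 = 107 + 0.8416 × σ
σ = (122.32 - 107) / 0.8416
σ = 15.32 / 0.8416
σ = 18.2030

Verification: μ + z × σ = 107 + 0.8416 × 18.2030 = 122.32 ✓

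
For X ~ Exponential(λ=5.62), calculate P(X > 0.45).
0.079739

We have X ~ Exponential(λ=5.62).

P(X > 0.45) = 1 - P(X ≤ 0.45)
                = 1 - F(0.45)
                = 1 - 0.920261
                = 0.079739

So there's approximately a 8.0% chance that X exceeds 0.45.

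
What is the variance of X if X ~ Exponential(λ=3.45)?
0.0840

We have X ~ Exponential(λ=3.45).

For an Exponential distribution with λ=3.45:
Var(X) = 0.0840

The variance measures the spread of the distribution around the mean.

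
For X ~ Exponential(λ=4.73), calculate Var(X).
0.0447

We have X ~ Exponential(λ=4.73).

For an Exponential distribution with λ=4.73:
Var(X) = 0.0447

The variance measures the spread of the distribution around the mean.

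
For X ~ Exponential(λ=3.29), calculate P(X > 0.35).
0.316162

We have X ~ Exponential(λ=3.29).

P(X > 0.35) = 1 - P(X ≤ 0.35)
                = 1 - F(0.35)
                = 1 - 0.683838
                = 0.316162

So there's approximately a 31.6% chance that X exceeds 0.35.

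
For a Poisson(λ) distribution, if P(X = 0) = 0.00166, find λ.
λ = 6.4009

For a Poisson(λ) distribution, the PMF at 0 is:
P(X = 0) = λ^0 e^(-λ) / 0! = e^(-λ)

Given P(X = 0) = 0.00166:
e^(-λ) = 0.00166
-λ = ln(0.00166)
λ = -ln(0.00166) = 6.4009

Verification: e^(-6.4009) = 0.00166 ✓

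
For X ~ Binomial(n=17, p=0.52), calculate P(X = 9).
0.190434

We have X ~ Binomial(n=17, p=0.52).

For a Binomial distribution, the PMF gives us the probability of each outcome.

Using the PMF formula:
P(X = 9) = 0.190434

Rounded to 4 decimal places: 0.1904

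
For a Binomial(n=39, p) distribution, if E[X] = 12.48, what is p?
p = 0.32

For a Binomial(n, p) distribution:
E[X] = n × p

Given n = 39 and E[X] = 12.48:
12.48 = 39 × p
p = 12.48 / 39 = 0.32

Verification: Binomial(39, 0.32) has E[X] = 12.48 ✓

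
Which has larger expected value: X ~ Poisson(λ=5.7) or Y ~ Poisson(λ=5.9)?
Y has larger mean (5.9000 > 5.7000)

Compute the expected value for each distribution:

X ~ Poisson(λ=5.7):
E[X] = 5.7000

Y ~ Poisson(λ=5.9):
E[Y] = 5.9000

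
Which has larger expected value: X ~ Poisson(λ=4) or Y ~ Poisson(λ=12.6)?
Y has larger mean (12.6000 > 4.0000)

Compute the expected value for each distribution:

X ~ Poisson(λ=4):
E[X] = 4.0000

Y ~ Poisson(λ=12.6):
E[Y] = 12.6000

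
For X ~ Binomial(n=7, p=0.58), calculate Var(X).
1.7052

We have X ~ Binomial(n=7, p=0.58).

For a Binomial distribution with n=7, p=0.58:
Var(X) = 1.7052

The variance measures the spread of the distribution around the mean.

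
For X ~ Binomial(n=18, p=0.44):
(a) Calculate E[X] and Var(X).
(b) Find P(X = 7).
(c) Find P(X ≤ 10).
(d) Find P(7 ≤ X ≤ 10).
(a) E[X] = 7.9200, Var(X) = 4.4352
(b) P(X = 7) = 0.172581
(c) P(X ≤ 10) = 0.889334
(d) P(7 ≤ X ≤ 10) = 0.636905

We have X ~ Binomial(n=18, p=0.44).

(a) Moments:
E[X] = 7.9200
Var(X) = 4.4352
σ = √Var(X) = 2.1060

(b) Point probability using PMF:
P(X = 7) = 0.172581

(c) Cumulative probability using CDF:
P(X ≤ 10) = F(10) = 0.889334

(d) Range probability:
P(7 ≤ X ≤ 10) = P(X ≤ 10) - P(X ≤ 6)
                   = F(10) - F(6)
                   = 0.889334 - 0.252429
                   = 0.636905

This means approximately 63.7% of outcomes fall in the interval [7, 10].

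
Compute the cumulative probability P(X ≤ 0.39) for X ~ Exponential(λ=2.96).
0.684753

We have X ~ Exponential(λ=2.96).

The CDF gives us P(X ≤ k).

Using the CDF:
P(X ≤ 0.39) = 0.684753

This means there's approximately a 68.5% chance that X is at most 0.39.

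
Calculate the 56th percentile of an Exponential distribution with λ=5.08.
0.1616

We have X ~ Exponential(λ=5.08).

We want to find x such that P(X ≤ x) = 0.56.

This is the 56th percentile, which means 56% of values fall below this point.

Using the inverse CDF (quantile function):
x = F⁻¹(0.56) = 0.1616

Verification: P(X ≤ 0.1616) = 0.56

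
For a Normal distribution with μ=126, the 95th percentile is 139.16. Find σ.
σ = 8.0007

For X ~ Normal(μ, σ), the p-th percentile satisfies x = μ + z_p × σ,
where z_p = Φ⁻¹(p) is the standard normal quantile.

Step 1: z_{0.95} = Φ⁻¹(0.95) = 1.6449

Step 2: Solve for σ:
139.16 = 126 + 1.6449 × σ
σ = (139.16 - 126) / 1.6449
σ = 13.16 / 1.6449
σ = 8.0007

Verification: μ + z × σ = 126 + 1.6449 × 8.0007 = 139.16 ✓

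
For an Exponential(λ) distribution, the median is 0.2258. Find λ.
λ = 3.0697

For X ~ Exponential(λ), the CDF is F(x) = 1 - e^(-λx).
The median m satisfies F(m) = 0.5:
1 - e^(-λm) = 0.5
e^(-λm) = 0.5
λm = ln(2)
m = ln(2) / λ

Given m = 0.2258:
λ = ln(2) / 0.2258 = 0.693147 / 0.2258 = 3.0697

Verification: ln(2) / 3.0697 = 0.2258 ✓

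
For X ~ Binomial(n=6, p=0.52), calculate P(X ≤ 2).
0.307039

We have X ~ Binomial(n=6, p=0.52).

The CDF gives us P(X ≤ k).

Using the CDF:
P(X ≤ 2) = 0.307039

This means there's approximately a 30.7% chance that X is at most 2.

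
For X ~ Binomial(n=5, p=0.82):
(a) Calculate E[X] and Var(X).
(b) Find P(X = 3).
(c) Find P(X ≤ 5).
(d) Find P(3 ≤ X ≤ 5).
(a) E[X] = 4.1000, Var(X) = 0.7380
(b) P(X = 3) = 0.178643
(c) P(X ≤ 5) = 1.000000
(d) P(3 ≤ X ≤ 5) = 0.956293

We have X ~ Binomial(n=5, p=0.82).

(a) Moments:
E[X] = 4.1000
Var(X) = 0.7380
σ = √Var(X) = 0.8591

(b) Point probability using PMF:
P(X = 3) = 0.178643

(c) Cumulative probability using CDF:
P(X ≤ 5) = F(5) = 1.000000

(d) Range probability:
P(3 ≤ X ≤ 5) = P(X ≤ 5) - P(X ≤ 2)
                   = F(5) - F(2)
                   = 1.000000 - 0.043707
                   = 0.956293

This means approximately 95.6% of outcomes fall in the interval [3, 5].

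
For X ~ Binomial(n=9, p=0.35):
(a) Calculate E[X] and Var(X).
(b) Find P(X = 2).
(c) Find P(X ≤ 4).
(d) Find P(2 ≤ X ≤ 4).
(a) E[X] = 3.1500, Var(X) = 2.0475
(b) P(X = 2) = 0.216188
(c) P(X ≤ 4) = 0.828281
(d) P(2 ≤ X ≤ 4) = 0.707196

We have X ~ Binomial(n=9, p=0.35).

(a) Moments:
E[X] = 3.1500
Var(X) = 2.0475
σ = √Var(X) = 1.4309

(b) Point probability using PMF:
P(X = 2) = 0.216188

(c) Cumulative probability using CDF:
P(X ≤ 4) = F(4) = 0.828281

(d) Range probability:
P(2 ≤ X ≤ 4) = P(X ≤ 4) - P(X ≤ 1)
                   = F(4) - F(1)
                   = 0.828281 - 0.121085
                   = 0.707196

This means approximately 70.7% of outcomes fall in the interval [2, 4].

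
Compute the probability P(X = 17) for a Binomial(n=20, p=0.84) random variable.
0.240998

We have X ~ Binomial(n=20, p=0.84).

For a Binomial distribution, the PMF gives us the probability of each outcome.

Using the PMF formula:
P(X = 17) = 0.240998

Rounded to 4 decimal places: 0.2410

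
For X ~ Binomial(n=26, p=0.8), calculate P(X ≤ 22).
0.793160

We have X ~ Binomial(n=26, p=0.8).

The CDF gives us P(X ≤ k).

Using the CDF:
P(X ≤ 22) = 0.793160

This means there's approximately a 79.3% chance that X is at most 22.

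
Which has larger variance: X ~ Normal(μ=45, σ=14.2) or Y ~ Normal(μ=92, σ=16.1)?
Y has larger variance (259.2100 > 201.6400)

Compute the variance for each distribution:

X ~ Normal(μ=45, σ=14.2):
Var(X) = 201.6400

Y ~ Normal(μ=92, σ=16.1):
Var(Y) = 259.2100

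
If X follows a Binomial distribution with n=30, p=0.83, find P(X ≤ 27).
0.905145

We have X ~ Binomial(n=30, p=0.83).

The CDF gives us P(X ≤ k).

Using the CDF:
P(X ≤ 27) = 0.905145

This means there's approximately a 90.5% chance that X is at most 27.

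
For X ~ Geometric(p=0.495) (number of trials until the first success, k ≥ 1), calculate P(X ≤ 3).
0.871212

We have X ~ Geometric(p=0.495) (number of trials until the first success, k ≥ 1).

The CDF gives us P(X ≤ k).

Using the CDF:
P(X ≤ 3) = 0.871212

This means there's approximately a 87.1% chance that X is at most 3.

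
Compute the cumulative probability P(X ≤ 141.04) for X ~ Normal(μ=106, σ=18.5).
0.970891

We have X ~ Normal(μ=106, σ=18.5).

The CDF gives us P(X ≤ k).

Using the CDF:
P(X ≤ 141.04) = 0.970891

This means there's approximately a 97.1% chance that X is at most 141.04.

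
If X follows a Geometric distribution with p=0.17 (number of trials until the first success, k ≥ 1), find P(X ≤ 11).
0.871217

We have X ~ Geometric(p=0.17) (number of trials until the first success, k ≥ 1).

The CDF gives us P(X ≤ k).

Using the CDF:
P(X ≤ 11) = 0.871217

This means there's approximately a 87.1% chance that X is at most 11.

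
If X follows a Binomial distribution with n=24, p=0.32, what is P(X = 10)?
0.099807

We have X ~ Binomial(n=24, p=0.32).

For a Binomial distribution, the PMF gives us the probability of each outcome.

Using the PMF formula:
P(X = 10) = 0.099807

Rounded to 4 decimal places: 0.0998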